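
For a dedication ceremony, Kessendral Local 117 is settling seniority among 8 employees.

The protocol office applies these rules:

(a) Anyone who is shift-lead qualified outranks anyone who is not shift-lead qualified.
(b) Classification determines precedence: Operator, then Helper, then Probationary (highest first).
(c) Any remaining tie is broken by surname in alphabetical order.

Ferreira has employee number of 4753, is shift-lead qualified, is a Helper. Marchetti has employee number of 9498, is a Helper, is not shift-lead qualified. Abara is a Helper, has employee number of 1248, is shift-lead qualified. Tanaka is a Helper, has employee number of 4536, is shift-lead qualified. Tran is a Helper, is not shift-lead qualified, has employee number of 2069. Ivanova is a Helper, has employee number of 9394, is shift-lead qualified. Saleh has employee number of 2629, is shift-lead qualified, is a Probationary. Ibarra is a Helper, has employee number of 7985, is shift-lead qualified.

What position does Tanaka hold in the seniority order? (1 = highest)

5

By the first rule: Abara, Ferreira, Ibarra, Ivanova, Tanaka and Saleh (each shift-lead qualified); then Marchetti and Tran (both not shift-lead qualified).
Among Abara, Ferreira, Ibarra, Ivanova, Tanaka and Saleh, by classification: Abara, Ferreira, Ibarra, Ivanova and Tanaka (Helper) before Saleh (Probationary).
Among Abara, Ferreira, Ibarra, Ivanova and Tanaka, alphabetically by surname: Abara before Ferreira before Ibarra before Ivanova before Tanaka.
Marchetti and Tran are each Helper, so the next rule applies.
Among Marchetti and Tran, alphabetically by surname: Marchetti before Tran.
Order: Abara, Ferreira, Ibarra, Ivanova, Tanaka, Saleh, Marchetti, Tran. So position 5.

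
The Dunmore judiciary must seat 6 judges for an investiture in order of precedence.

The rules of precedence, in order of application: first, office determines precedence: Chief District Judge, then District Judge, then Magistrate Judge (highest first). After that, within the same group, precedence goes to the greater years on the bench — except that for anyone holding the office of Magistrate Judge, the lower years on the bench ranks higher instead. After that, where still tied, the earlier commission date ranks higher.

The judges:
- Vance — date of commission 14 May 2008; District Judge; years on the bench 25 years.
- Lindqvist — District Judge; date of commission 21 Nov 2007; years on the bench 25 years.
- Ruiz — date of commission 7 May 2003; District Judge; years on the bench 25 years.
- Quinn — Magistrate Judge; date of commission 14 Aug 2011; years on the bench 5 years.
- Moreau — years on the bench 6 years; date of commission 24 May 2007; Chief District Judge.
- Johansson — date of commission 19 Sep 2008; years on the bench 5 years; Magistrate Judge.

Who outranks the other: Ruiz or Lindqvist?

By office: Moreau (Chief District Judge); then Ruiz, Lindqvist and Vance (District Judge); then Johansson and Quinn (Magistrate Judge).
Ruiz, Lindqvist and Vance all have years on the bench 25 years, so the next rule applies.
Among Ruiz, Lindqvist and Vance, by date of commission (earlier first): Ruiz (7 May 2003) before Lindqvist (21 Nov 2007) before Vance (14 May 2008).
Johansson and Quinn both have years on the bench 5 years, so the next rule applies.
Among Johansson and Quinn, by date of commission (earlier first): Johansson (19 Sep 2008) before Quinn (14 Aug 2011).
So Ruiz takes precedence.

Ruiz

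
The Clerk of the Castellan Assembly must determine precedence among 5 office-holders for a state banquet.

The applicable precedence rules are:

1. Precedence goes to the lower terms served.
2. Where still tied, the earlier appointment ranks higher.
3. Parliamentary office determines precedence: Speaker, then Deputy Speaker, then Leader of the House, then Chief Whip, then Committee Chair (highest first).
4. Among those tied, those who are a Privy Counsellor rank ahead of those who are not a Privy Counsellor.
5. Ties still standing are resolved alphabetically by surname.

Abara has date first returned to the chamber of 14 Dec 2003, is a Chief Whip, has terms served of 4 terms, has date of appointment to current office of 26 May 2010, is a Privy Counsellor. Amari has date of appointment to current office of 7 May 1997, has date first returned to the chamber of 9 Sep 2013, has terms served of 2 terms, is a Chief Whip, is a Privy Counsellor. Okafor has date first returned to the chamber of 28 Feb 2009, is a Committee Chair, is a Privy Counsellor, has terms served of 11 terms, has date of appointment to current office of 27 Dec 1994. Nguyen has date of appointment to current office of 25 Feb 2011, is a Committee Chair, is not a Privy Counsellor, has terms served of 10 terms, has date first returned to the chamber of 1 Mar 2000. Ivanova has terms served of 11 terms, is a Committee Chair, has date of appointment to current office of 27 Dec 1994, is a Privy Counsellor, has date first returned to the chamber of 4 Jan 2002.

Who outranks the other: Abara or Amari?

Amari

By terms served (lower first): Amari (2 terms); then Abara (4 terms); then Nguyen (10 terms); then Ivanova and Okafor (both 11 terms).
Ivanova and Okafor both have date of appointment to current office 27 Dec 1994, so the next rule applies.
Ivanova and Okafor are each Committee Chair, so the next rule applies.
Ivanova and Okafor are each a Privy Counsellor, so the next rule applies.
Among Ivanova and Okafor, alphabetically by surname: Ivanova before Okafor.
So Amari takes precedence.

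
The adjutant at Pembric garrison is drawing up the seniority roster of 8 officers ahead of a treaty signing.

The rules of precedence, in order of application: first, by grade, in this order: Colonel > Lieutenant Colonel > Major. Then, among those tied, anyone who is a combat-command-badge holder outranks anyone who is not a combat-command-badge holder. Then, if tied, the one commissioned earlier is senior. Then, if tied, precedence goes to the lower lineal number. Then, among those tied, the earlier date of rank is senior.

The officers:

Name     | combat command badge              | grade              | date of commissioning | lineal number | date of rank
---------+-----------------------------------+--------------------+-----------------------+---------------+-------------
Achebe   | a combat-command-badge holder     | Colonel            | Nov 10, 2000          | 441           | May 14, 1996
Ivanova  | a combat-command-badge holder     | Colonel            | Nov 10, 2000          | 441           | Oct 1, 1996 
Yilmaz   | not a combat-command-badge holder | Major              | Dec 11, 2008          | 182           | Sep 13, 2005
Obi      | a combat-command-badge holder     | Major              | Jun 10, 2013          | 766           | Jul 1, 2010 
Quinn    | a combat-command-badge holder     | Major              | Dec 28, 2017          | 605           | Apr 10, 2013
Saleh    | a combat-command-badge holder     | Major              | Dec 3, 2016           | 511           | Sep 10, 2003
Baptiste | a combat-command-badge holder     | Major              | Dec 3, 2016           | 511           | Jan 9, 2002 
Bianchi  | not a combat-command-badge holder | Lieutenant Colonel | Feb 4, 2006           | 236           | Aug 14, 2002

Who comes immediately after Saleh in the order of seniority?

By grade: Achebe and Ivanova (Colonel); then Bianchi (Lieutenant Colonel); then Obi, Baptiste, Saleh, Quinn and Yilmaz (Major).
Achebe and Ivanova are each a combat-command-badge holder, so the next rule applies.
Achebe and Ivanova both have date of commissioning Nov 10, 2000, so the next rule applies.
Achebe and Ivanova both have lineal number 441, so the next rule applies.
Among Achebe and Ivanova, by date of rank (earlier first): Achebe (May 14, 1996) before Ivanova (Oct 1, 1996).
Among Obi, Baptiste, Saleh, Quinn and Yilmaz, a combat-command-badge holder before not a combat-command-badge holder: Obi, Baptiste, Saleh and Quinn (a combat-command-badge holder) before Yilmaz (not a combat-command-badge holder).
Among Obi, Baptiste, Saleh and Quinn, by date of commissioning (earlier first): Obi (Jun 10, 2013) before Baptiste and Saleh (Dec 3, 2016) before Quinn (Dec 28, 2017).
Baptiste and Saleh both have lineal number 511, so the next rule applies.
Among Baptiste and Saleh, by date of rank (earlier first): Baptiste (Jan 9, 2002) before Saleh (Sep 10, 2003).
Order: Achebe, Ivanova, Bianchi, Obi, Baptiste, Saleh, Quinn, Yilmaz.

Quinn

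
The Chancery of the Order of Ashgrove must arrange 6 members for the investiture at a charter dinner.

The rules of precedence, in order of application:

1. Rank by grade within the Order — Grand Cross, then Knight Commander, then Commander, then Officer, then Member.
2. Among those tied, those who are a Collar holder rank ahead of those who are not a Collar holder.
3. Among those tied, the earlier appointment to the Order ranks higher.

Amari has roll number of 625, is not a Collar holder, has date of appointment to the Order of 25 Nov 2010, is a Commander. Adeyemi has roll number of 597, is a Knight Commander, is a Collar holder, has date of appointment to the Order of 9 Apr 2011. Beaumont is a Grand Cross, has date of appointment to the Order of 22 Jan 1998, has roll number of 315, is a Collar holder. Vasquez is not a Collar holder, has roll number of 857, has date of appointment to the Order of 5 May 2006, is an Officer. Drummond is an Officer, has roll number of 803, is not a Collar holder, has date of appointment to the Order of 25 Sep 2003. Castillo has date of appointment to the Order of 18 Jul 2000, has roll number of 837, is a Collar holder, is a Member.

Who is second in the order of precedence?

By grade within the Order: Beaumont (Grand Cross); then Adeyemi (Knight Commander); then Amari (Commander); then Drummond and Vasquez (Officer); then Castillo (Member).
Drummond and Vasquez are each not a Collar holder, so the next rule applies.
Among Drummond and Vasquez, by date of appointment to the Order (earlier first): Drummond (25 Sep 2003) before Vasquez (5 May 2006).
Order: Beaumont, Adeyemi, Amari, Drummond, Vasquez, Castillo.

Adeyemi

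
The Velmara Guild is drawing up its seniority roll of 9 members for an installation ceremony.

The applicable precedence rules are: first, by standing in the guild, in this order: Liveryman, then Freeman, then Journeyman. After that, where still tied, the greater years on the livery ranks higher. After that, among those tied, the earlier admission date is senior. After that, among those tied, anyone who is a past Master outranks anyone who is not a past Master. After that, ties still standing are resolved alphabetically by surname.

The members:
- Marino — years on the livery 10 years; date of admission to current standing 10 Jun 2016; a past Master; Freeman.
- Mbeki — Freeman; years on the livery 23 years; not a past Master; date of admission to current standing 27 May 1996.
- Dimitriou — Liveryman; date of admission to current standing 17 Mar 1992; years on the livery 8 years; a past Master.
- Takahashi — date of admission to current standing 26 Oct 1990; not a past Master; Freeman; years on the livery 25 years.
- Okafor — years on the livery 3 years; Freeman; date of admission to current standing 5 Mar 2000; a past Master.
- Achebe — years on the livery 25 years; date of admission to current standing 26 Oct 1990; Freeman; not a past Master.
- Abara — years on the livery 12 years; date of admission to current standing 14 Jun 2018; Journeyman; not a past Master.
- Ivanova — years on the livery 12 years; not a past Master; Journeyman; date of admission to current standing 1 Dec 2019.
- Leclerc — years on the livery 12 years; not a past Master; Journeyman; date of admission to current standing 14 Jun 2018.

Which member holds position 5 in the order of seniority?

Marino

By standing in the guild: Dimitriou (Liveryman); then Achebe, Takahashi, Mbeki, Marino and Okafor (Freeman); then Abara, Leclerc and Ivanova (Journeyman).
Among Achebe, Takahashi, Mbeki, Marino and Okafor, by years on the livery (higher first): Achebe and Takahashi (25 years) before Mbeki (23 years) before Marino (10 years) before Okafor (3 years).
Achebe and Takahashi both have date of admission to current standing 26 Oct 1990, so the next rule applies.
Achebe and Takahashi are each not a past Master, so the next rule applies.
Among Achebe and Takahashi, alphabetically by surname: Achebe before Takahashi.
Abara, Leclerc and Ivanova all have years on the livery 12 years, so the next rule applies.
Among Abara, Leclerc and Ivanova, by date of admission to current standing (earlier first): Abara and Leclerc (14 Jun 2018) before Ivanova (1 Dec 2019).
Abara and Leclerc are each not a past Master, so the next rule applies.
Among Abara and Leclerc, alphabetically by surname: Abara before Leclerc.
Order: Dimitriou, Achebe, Takahashi, Mbeki, Marino, Okafor, Abara, Leclerc, Ivanova.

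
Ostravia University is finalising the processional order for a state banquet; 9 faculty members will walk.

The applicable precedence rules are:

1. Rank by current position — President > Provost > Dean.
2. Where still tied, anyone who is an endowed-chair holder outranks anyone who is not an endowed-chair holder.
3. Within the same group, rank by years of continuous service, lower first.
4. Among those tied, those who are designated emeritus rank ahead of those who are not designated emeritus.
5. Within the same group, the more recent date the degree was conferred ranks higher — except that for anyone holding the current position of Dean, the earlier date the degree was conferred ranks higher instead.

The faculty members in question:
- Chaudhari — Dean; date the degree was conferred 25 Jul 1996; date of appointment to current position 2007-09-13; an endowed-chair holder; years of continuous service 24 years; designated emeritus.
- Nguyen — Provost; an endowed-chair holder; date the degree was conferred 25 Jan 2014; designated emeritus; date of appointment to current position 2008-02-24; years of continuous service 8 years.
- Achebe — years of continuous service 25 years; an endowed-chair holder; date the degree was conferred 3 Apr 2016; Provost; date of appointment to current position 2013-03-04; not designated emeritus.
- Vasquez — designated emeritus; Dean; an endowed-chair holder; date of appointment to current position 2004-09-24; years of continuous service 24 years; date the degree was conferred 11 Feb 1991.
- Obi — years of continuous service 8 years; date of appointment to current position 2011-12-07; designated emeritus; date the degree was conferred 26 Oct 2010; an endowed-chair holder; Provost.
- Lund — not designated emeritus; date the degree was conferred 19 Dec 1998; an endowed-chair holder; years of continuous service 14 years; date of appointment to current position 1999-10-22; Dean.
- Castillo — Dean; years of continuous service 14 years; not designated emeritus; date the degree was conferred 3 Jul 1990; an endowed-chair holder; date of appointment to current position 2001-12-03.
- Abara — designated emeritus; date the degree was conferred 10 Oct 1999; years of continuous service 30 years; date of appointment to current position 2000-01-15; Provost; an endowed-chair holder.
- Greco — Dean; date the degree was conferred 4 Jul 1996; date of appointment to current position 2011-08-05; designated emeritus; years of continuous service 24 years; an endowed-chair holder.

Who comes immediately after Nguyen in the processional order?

Obi

By current position: Nguyen, Obi, Achebe and Abara (Provost); then Castillo, Lund, Vasquez, Greco and Chaudhari (Dean).
Nguyen, Obi, Achebe and Abara are each an endowed-chair holder, so the next rule applies.
Among Nguyen, Obi, Achebe and Abara, by years of continuous service (lower first): Nguyen and Obi (8 years) before Achebe (25 years) before Abara (30 years).
Nguyen and Obi are each designated emeritus, so the next rule applies.
Among Nguyen and Obi, by date the degree was conferred (later first): Nguyen (25 Jan 2014) before Obi (26 Oct 2010).
Castillo, Lund, Vasquez, Greco and Chaudhari are each an endowed-chair holder, so the next rule applies.
Among Castillo, Lund, Vasquez, Greco and Chaudhari, by years of continuous service (lower first): Castillo and Lund (14 years) before Vasquez, Greco and Chaudhari (24 years).
Castillo and Lund are each not designated emeritus, so the next rule applies.
Among Castillo and Lund, by date the degree was conferred (earlier first) (reversed rule for this group): Castillo (3 Jul 1990) before Lund (19 Dec 1998).
Vasquez, Greco and Chaudhari are each designated emeritus, so the next rule applies.
Among Vasquez, Greco and Chaudhari, by date the degree was conferred (earlier first) (reversed rule for this group): Vasquez (11 Feb 1991) before Greco (4 Jul 1996) before Chaudhari (25 Jul 1996).
Order: Nguyen, Obi, Achebe, Abara, Castillo, Lund, Vasquez, Greco, Chaudhari.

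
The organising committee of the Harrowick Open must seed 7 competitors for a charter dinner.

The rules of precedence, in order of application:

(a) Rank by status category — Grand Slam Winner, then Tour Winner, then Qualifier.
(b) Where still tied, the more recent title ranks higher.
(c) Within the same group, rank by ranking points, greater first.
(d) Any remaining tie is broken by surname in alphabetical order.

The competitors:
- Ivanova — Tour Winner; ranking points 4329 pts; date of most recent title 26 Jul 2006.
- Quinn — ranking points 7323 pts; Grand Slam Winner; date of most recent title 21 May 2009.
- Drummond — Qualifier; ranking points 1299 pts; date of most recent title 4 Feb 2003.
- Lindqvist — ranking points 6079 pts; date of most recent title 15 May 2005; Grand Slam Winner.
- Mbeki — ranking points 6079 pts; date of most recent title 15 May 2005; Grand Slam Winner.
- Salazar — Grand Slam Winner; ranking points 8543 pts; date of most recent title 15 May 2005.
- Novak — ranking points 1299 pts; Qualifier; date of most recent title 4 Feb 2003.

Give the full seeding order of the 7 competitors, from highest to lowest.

By status category: Quinn, Salazar, Lindqvist and Mbeki (Grand Slam Winner); then Ivanova (Tour Winner); then Drummond and Novak (Qualifier).
Among Quinn, Salazar, Lindqvist and Mbeki, by date of most recent title (later first): Quinn (21 May 2009) before Salazar, Lindqvist and Mbeki (15 May 2005).
Among Salazar, Lindqvist and Mbeki, by ranking points (higher first): Salazar (8543 pts) before Lindqvist and Mbeki (6079 pts).
Among Lindqvist and Mbeki, alphabetically by surname: Lindqvist before Mbeki.
Drummond and Novak both have date of most recent title 4 Feb 2003, so the next rule applies.
Drummond and Novak both have ranking points 1299 pts, so the next rule applies.
Among Drummond and Novak, alphabetically by surname: Drummond before Novak.
Full order: Quinn, Salazar, Lindqvist, Mbeki, Ivanova, Drummond, Novak.

Quinn, Salazar, Lindqvist, Mbeki, Ivanova, Drummond, Novak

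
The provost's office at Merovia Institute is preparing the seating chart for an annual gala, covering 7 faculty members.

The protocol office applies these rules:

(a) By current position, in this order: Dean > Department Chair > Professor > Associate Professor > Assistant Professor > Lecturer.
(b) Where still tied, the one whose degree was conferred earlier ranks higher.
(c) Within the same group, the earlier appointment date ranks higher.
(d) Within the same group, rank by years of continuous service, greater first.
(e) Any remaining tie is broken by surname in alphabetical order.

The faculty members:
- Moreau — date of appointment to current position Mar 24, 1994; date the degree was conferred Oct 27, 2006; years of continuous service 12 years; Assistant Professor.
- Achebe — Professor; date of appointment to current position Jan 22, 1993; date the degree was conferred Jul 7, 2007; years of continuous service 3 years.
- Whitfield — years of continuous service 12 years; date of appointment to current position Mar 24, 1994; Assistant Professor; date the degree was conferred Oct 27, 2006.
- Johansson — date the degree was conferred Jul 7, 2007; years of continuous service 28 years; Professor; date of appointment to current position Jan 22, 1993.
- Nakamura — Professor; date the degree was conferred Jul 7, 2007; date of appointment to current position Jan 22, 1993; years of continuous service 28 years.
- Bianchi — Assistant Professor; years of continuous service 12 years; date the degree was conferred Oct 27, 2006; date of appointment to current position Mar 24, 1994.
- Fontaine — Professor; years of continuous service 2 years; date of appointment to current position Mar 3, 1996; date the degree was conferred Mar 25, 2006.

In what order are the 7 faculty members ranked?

Fontaine, Johansson, Nakamura, Achebe, Bianchi, Moreau, Whitfield

By current position: Fontaine, Johansson, Nakamura and Achebe (Professor); then Bianchi, Moreau and Whitfield (Assistant Professor).
Among Fontaine, Johansson, Nakamura and Achebe, by date the degree was conferred (earlier first): Fontaine (Mar 25, 2006) before Johansson, Nakamura and Achebe (Jul 7, 2007).
Johansson, Nakamura and Achebe all have date of appointment to current position Jan 22, 1993, so the next rule applies.
Among Johansson, Nakamura and Achebe, by years of continuous service (higher first): Johansson and Nakamura (28 years) before Achebe (3 years).
Among Johansson and Nakamura, alphabetically by surname: Johansson before Nakamura.
Bianchi, Moreau and Whitfield all have date the degree was conferred Oct 27, 2006, so the next rule applies.
Bianchi, Moreau and Whitfield all have date of appointment to current position Mar 24, 1994, so the next rule applies.
Bianchi, Moreau and Whitfield all have years of continuous service 12 years, so the next rule applies.
Among Bianchi, Moreau and Whitfield, alphabetically by surname: Bianchi before Moreau before Whitfield.
Full order: Fontaine, Johansson, Nakamura, Achebe, Bianchi, Moreau, Whitfield.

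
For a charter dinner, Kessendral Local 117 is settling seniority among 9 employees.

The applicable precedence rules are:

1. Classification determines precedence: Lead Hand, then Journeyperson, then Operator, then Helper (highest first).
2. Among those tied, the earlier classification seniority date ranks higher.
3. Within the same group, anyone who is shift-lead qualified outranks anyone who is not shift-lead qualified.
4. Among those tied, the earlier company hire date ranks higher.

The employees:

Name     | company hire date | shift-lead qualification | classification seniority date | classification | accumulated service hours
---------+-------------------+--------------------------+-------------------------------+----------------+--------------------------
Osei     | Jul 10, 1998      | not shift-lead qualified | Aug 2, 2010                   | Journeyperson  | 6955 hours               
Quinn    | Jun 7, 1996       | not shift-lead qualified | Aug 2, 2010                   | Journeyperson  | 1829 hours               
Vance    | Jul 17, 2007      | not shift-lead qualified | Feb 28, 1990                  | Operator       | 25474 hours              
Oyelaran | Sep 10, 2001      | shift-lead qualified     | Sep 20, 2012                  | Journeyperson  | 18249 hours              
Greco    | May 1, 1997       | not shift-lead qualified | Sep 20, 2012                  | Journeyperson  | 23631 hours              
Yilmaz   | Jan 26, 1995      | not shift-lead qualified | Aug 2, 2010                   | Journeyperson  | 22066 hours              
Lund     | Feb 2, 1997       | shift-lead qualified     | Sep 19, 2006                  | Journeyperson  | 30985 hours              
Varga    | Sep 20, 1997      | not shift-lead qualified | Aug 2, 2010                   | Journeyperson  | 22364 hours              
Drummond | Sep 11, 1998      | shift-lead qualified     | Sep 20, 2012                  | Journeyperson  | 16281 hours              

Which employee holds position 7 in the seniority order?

By classification: Lund, Yilmaz, Quinn, Varga, Osei, Drummond, Oyelaran and Greco (Journeyperson); then Vance (Operator).
Among Lund, Yilmaz, Quinn, Varga, Osei, Drummond, Oyelaran and Greco, by classification seniority date (earlier first): Lund (Sep 19, 2006) before Yilmaz, Quinn, Varga and Osei (Aug 2, 2010) before Drummond, Oyelaran and Greco (Sep 20, 2012).
Yilmaz, Quinn, Varga and Osei are each not shift-lead qualified, so the next rule applies.
Among Yilmaz, Quinn, Varga and Osei, by company hire date (earlier first): Yilmaz (Jan 26, 1995) before Quinn (Jun 7, 1996) before Varga (Sep 20, 1997) before Osei (Jul 10, 1998).
Among Drummond, Oyelaran and Greco, shift-lead qualified before not shift-lead qualified: Drummond and Oyelaran (shift-lead qualified) before Greco (not shift-lead qualified).
Among Drummond and Oyelaran, by company hire date (earlier first): Drummond (Sep 11, 1998) before Oyelaran (Sep 10, 2001).
Order: Lund, Yilmaz, Quinn, Varga, Osei, Drummond, Oyelaran, Greco, Vance.

Oyelaran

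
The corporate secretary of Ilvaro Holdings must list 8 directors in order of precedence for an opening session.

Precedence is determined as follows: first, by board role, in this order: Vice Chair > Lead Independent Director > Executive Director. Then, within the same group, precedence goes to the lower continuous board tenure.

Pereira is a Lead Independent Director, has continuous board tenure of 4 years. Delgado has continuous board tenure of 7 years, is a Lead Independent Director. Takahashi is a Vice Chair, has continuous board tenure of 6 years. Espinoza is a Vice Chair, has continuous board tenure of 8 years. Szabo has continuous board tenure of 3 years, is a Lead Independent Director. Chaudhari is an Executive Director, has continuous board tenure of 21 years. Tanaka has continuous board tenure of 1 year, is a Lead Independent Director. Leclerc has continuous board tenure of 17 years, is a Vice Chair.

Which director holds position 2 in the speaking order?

Espinoza

By board role: Takahashi, Espinoza and Leclerc (Vice Chair); then Tanaka, Szabo, Pereira and Delgado (Lead Independent Director); then Chaudhari (Executive Director).
Among Takahashi, Espinoza and Leclerc, by continuous board tenure (lower first): Takahashi (6 years) before Espinoza (8 years) before Leclerc (17 years).
Among Tanaka, Szabo, Pereira and Delgado, by continuous board tenure (lower first): Tanaka (1 year) before Szabo (3 years) before Pereira (4 years) before Delgado (7 years).
Order: Takahashi, Espinoza, Leclerc, Tanaka, Szabo, Pereira, Delgado, Chaudhari.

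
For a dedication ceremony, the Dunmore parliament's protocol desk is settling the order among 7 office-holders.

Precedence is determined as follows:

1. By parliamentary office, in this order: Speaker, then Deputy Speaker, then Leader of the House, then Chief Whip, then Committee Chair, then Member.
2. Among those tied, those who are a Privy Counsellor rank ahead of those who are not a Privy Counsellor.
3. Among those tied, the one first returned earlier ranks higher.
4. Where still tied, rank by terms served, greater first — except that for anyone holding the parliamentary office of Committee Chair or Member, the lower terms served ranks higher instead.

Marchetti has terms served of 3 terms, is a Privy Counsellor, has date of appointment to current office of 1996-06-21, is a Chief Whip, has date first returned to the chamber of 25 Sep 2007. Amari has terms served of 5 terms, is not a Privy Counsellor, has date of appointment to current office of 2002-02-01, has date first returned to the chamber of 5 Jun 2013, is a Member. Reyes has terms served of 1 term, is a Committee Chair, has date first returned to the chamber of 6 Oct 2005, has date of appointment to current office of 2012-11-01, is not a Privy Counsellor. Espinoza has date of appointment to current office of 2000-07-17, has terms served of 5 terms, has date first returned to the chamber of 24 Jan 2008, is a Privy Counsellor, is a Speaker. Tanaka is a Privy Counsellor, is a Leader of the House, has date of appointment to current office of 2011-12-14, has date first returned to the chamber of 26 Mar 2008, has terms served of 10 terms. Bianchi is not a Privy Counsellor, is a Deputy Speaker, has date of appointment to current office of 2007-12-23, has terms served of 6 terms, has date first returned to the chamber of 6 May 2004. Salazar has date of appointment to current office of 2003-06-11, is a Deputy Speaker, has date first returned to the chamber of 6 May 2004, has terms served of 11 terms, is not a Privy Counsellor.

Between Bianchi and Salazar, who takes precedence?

Salazar

By parliamentary office: Espinoza (Speaker); then Salazar and Bianchi (Deputy Speaker); then Tanaka (Leader of the House); then Marchetti (Chief Whip); then Reyes (Committee Chair); then Amari (Member).
Salazar and Bianchi are each not a Privy Counsellor, so the next rule applies.
Salazar and Bianchi both have date first returned to the chamber 6 May 2004, so the next rule applies.
Among Salazar and Bianchi, by terms served (higher first): Salazar (11 terms) before Bianchi (6 terms).
So Salazar takes precedence.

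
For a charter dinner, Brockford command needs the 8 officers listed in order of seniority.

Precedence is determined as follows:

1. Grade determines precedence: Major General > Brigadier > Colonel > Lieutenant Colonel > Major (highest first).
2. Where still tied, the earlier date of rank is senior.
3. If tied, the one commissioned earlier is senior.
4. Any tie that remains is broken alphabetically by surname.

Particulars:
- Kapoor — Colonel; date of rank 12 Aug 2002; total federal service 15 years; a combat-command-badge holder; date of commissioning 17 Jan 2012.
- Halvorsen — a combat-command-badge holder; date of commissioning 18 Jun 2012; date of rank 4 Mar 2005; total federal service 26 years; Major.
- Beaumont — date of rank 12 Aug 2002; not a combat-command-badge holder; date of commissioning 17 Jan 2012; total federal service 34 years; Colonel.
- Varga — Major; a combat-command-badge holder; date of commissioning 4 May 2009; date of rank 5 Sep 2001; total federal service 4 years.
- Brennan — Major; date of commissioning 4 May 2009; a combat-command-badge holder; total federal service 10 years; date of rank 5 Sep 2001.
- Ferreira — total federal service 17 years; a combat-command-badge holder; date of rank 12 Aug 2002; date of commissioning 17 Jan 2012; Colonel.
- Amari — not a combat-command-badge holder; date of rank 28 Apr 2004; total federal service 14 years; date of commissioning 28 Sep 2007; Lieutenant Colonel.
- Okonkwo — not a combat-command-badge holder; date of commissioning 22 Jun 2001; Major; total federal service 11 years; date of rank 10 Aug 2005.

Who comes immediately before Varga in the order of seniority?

Brennan

By grade: Beaumont, Ferreira and Kapoor (Colonel); then Amari (Lieutenant Colonel); then Brennan, Varga, Halvorsen and Okonkwo (Major).
Beaumont, Ferreira and Kapoor all have date of rank 12 Aug 2002, so the next rule applies.
Beaumont, Ferreira and Kapoor all have date of commissioning 17 Jan 2012, so the next rule applies.
Among Beaumont, Ferreira and Kapoor, alphabetically by surname: Beaumont before Ferreira before Kapoor.
Among Brennan, Varga, Halvorsen and Okonkwo, by date of rank (earlier first): Brennan and Varga (5 Sep 2001) before Halvorsen (4 Mar 2005) before Okonkwo (10 Aug 2005).
Brennan and Varga both have date of commissioning 4 May 2009, so the next rule applies.
Among Brennan and Varga, alphabetically by surname: Brennan before Varga.
Order: Beaumont, Ferreira, Kapoor, Amari, Brennan, Varga, Halvorsen, Okonkwo.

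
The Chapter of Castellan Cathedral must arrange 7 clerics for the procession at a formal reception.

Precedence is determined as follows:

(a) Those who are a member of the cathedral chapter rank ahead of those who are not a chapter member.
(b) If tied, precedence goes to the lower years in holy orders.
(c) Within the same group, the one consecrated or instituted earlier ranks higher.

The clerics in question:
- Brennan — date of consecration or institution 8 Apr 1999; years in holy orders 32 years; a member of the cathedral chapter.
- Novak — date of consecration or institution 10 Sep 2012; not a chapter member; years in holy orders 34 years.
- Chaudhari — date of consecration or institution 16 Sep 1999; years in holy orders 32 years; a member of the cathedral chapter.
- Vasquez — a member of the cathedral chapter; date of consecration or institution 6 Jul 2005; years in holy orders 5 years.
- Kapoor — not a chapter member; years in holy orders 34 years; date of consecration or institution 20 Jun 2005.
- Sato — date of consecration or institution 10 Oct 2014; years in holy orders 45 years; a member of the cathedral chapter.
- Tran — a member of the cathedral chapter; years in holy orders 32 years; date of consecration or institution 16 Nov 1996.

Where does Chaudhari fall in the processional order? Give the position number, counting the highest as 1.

4

By the first rule: Vasquez, Tran, Brennan, Chaudhari and Sato (each a member of the cathedral chapter); then Kapoor and Novak (both not a chapter member).
Among Vasquez, Tran, Brennan, Chaudhari and Sato, by years in holy orders (lower first): Vasquez (5 years) before Tran, Brennan and Chaudhari (32 years) before Sato (45 years).
Among Tran, Brennan and Chaudhari, by date of consecration or institution (earlier first): Tran (16 Nov 1996) before Brennan (8 Apr 1999) before Chaudhari (16 Sep 1999).
Kapoor and Novak both have years in holy orders 34 years, so the next rule applies.
Among Kapoor and Novak, by date of consecration or institution (earlier first): Kapoor (20 Jun 2005) before Novak (10 Sep 2012).
Order: Vasquez, Tran, Brennan, Chaudhari, Sato, Kapoor, Novak. So position 4.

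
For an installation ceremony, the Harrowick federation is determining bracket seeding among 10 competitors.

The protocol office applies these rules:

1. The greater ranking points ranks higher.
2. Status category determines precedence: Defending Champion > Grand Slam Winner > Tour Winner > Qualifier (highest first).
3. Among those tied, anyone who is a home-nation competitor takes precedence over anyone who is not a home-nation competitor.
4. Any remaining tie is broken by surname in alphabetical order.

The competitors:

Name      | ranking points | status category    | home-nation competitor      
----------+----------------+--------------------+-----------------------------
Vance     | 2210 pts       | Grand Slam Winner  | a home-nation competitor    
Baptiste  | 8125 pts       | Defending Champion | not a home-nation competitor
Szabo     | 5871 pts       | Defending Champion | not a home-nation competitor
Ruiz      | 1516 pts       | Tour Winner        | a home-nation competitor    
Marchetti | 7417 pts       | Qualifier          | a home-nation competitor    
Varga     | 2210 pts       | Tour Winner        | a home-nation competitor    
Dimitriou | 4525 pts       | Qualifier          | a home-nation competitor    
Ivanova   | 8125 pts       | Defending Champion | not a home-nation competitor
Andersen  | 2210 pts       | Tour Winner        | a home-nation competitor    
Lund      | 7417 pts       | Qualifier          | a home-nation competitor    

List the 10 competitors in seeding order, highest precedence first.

By ranking points (higher first): Baptiste and Ivanova (both 8125 pts); then Lund and Marchetti (both 7417 pts); then Szabo (5871 pts); then Dimitriou (4525 pts); then Vance, Andersen and Varga (each 2210 pts); then Ruiz (1516 pts).
Baptiste and Ivanova are each Defending Champion, so the next rule applies.
Baptiste and Ivanova are each not a home-nation competitor, so the next rule applies.
Among Baptiste and Ivanova, alphabetically by surname: Baptiste before Ivanova.
Lund and Marchetti are each Qualifier, so the next rule applies.
Lund and Marchetti are each a home-nation competitor, so the next rule applies.
Among Lund and Marchetti, alphabetically by surname: Lund before Marchetti.
Among Vance, Andersen and Varga, by status category: Vance (Grand Slam Winner) before Andersen and Varga (Tour Winner).
Andersen and Varga are each a home-nation competitor, so the next rule applies.
Among Andersen and Varga, alphabetically by surname: Andersen before Varga.
Full order: Baptiste, Ivanova, Lund, Marchetti, Szabo, Dimitriou, Vance, Andersen, Varga, Ruiz.

Baptiste, Ivanova, Lund, Marchetti, Szabo, Dimitriou, Vance, Andersen, Varga, Ruiz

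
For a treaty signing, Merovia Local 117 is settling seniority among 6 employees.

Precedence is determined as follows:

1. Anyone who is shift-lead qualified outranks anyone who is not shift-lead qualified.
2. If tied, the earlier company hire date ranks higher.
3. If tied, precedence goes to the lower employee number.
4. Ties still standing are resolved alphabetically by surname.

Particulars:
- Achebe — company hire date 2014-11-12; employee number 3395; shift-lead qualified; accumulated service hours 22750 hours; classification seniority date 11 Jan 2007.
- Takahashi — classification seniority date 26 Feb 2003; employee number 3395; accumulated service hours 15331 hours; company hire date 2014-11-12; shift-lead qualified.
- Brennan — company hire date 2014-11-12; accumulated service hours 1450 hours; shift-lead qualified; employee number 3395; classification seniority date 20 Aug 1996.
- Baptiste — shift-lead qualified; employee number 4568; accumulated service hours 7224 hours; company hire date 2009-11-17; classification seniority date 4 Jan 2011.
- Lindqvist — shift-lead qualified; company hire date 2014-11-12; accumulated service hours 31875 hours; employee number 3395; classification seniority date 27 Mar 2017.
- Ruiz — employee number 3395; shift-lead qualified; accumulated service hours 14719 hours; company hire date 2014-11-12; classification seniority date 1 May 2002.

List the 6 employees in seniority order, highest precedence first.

Baptiste, Achebe, Brennan, Lindqvist, Ruiz, Takahashi

By the first rule: Baptiste, Achebe, Brennan, Lindqvist, Ruiz and Takahashi (each shift-lead qualified).
Among Baptiste, Achebe, Brennan, Lindqvist, Ruiz and Takahashi, by company hire date (earlier first): Baptiste (2009-11-17) before Achebe, Brennan, Lindqvist, Ruiz and Takahashi (2014-11-12).
Achebe, Brennan, Lindqvist, Ruiz and Takahashi all have employee number 3395, so the next rule applies.
Among Achebe, Brennan, Lindqvist, Ruiz and Takahashi, alphabetically by surname: Achebe before Brennan before Lindqvist before Ruiz before Takahashi.
Full order: Baptiste, Achebe, Brennan, Lindqvist, Ruiz, Takahashi.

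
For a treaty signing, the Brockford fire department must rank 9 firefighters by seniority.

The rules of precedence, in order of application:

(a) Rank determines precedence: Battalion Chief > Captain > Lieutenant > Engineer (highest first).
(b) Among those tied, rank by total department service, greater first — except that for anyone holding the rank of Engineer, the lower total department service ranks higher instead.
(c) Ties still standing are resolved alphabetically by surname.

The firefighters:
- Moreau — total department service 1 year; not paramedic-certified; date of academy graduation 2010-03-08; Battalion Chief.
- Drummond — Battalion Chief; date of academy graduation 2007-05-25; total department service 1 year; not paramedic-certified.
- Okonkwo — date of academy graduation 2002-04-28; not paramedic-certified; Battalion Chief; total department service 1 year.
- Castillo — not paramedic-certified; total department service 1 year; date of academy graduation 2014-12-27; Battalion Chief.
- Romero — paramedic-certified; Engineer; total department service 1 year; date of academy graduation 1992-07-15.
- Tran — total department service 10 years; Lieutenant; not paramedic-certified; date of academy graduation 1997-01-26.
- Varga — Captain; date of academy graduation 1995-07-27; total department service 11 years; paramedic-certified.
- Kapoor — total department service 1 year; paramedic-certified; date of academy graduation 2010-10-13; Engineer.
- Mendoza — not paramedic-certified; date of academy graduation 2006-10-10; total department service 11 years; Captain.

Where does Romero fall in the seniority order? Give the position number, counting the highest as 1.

9

By rank: Castillo, Drummond, Moreau and Okonkwo (Battalion Chief); then Mendoza and Varga (Captain); then Tran (Lieutenant); then Kapoor and Romero (Engineer).
Castillo, Drummond, Moreau and Okonkwo all have total department service 1 year, so the next rule applies.
Among Castillo, Drummond, Moreau and Okonkwo, alphabetically by surname: Castillo before Drummond before Moreau before Okonkwo.
Mendoza and Varga both have total department service 11 years, so the next rule applies.
Among Mendoza and Varga, alphabetically by surname: Mendoza before Varga.
Kapoor and Romero both have total department service 1 year, so the next rule applies.
Among Kapoor and Romero, alphabetically by surname: Kapoor before Romero.
Order: Castillo, Drummond, Moreau, Okonkwo, Mendoza, Varga, Tran, Kapoor, Romero. So position 9.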